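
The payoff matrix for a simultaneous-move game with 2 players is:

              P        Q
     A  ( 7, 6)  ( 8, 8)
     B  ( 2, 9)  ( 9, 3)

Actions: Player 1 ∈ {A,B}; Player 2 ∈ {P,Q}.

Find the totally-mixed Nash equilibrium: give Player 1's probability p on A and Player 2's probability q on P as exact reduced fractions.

P1 indiff ⇒ q·7+(1-q)·8 = q·2+(1-q)·9 ⇒ q(5) = (1-q)(1) ⇒ q = 1/6
P2 indiff ⇒ p·6+(1-p)·9 = p·8+(1-p)·3 ⇒ p(-2) = (1-p)(-6) ⇒ p = 3/4

P1 mixes 3/4 on A; P2 mixes 1/6 on P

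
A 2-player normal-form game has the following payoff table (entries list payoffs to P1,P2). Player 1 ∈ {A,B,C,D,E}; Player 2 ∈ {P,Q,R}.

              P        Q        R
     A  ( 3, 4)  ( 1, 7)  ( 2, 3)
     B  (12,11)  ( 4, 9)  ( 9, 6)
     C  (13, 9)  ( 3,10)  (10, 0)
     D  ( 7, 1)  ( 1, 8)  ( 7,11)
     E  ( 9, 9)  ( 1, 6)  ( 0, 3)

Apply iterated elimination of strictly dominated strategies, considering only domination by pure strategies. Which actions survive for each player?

P1 drop A (B beats it: P:12>3 Q:4>1 R:9>2)
P1 drop D (B beats it: P:12>7 Q:4>1 R:9>7)
P1 drop E (B beats it: P:12>9 Q:4>1 R:9>0)
P2 drop R (P beats it: B:11>6 C:9>0)
P1→{B,C} P2→{P,Q}

Survivors P1:{B,C} P2:{P,Q}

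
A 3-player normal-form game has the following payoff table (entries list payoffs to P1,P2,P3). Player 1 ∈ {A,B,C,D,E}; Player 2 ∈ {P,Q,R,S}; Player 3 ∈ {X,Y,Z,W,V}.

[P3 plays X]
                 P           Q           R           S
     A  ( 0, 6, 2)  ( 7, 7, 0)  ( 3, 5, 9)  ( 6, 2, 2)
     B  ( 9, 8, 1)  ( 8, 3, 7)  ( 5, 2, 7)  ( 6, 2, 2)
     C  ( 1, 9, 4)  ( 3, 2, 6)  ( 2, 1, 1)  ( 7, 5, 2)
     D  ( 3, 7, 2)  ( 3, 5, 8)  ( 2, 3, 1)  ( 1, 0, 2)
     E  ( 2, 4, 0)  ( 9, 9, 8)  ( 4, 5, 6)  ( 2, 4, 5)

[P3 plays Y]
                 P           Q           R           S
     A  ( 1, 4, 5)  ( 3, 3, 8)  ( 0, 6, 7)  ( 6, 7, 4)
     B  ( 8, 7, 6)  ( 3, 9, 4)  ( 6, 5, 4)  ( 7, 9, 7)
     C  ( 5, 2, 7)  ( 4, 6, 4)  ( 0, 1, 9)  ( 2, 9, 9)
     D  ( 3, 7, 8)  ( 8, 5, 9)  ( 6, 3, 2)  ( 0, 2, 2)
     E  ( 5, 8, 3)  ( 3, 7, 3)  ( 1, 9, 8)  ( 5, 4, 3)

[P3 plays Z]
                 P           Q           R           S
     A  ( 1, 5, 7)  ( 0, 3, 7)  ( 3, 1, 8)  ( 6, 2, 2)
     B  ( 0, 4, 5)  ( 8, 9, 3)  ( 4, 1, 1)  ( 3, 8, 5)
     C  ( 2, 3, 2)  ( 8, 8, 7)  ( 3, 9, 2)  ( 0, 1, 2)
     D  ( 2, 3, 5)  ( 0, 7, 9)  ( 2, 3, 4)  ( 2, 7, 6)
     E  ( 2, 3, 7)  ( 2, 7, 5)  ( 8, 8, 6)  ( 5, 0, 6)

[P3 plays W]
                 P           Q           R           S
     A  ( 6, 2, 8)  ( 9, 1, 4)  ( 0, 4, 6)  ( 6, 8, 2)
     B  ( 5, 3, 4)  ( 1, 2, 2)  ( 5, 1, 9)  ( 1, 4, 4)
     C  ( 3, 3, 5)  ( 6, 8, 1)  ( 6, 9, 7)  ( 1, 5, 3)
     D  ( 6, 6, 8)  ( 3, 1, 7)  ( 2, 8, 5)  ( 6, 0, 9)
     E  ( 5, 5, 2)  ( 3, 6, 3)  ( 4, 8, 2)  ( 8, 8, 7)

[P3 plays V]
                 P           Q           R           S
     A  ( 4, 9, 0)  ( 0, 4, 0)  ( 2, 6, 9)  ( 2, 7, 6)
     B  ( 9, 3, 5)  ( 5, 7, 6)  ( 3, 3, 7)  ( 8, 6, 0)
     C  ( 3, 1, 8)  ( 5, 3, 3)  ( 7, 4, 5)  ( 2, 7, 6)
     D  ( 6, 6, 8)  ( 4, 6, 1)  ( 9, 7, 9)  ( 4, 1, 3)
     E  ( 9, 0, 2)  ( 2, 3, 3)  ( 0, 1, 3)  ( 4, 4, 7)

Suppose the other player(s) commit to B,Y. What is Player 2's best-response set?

argmax u_2 = {Q,S}

u_2(P vs B,Y) = 7
u_2(Q vs B,Y) = 9
u_2(R vs B,Y) = 5
u_2(S vs B,Y) = 9
max payoff 9 at {Q,S}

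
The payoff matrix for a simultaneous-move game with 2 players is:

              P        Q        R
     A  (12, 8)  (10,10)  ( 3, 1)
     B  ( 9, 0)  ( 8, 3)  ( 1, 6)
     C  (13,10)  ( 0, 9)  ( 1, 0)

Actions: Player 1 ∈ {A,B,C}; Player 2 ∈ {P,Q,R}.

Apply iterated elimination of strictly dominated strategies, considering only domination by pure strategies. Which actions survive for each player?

P1 drop B (A beats it: P:12>9 Q:10>8 R:3>1)
P2 drop R (P beats it: A:8>1 C:10>0)
P1→{A,C} P2→{P,Q}

Survivors P1:{A,C} P2:{P,Q}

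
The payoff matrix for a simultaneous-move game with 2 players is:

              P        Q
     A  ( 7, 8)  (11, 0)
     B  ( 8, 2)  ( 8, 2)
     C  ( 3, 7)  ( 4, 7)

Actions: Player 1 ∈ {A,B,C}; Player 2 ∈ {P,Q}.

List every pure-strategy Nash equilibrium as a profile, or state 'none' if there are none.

(A,P): not NE [P1→B gives 8>7]
(A,Q): not NE [P2→P gives 8>0]
(B,P): NE
(B,Q): not NE [P1→A gives 11>8]
(C,P): not NE [P1→B gives 8>3]
(C,Q): not NE [P1→A gives 11>4]

PSNE = {(B,P)}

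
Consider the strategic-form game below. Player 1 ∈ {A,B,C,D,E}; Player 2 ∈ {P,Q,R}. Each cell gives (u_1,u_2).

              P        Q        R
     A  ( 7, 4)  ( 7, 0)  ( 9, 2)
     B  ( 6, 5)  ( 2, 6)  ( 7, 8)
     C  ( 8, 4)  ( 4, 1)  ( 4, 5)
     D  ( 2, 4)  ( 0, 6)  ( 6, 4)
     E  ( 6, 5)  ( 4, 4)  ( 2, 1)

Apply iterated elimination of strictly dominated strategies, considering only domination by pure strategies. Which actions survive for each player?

IESDS → P1:{A,C} P2:{P,R}

P1 drop B (A beats it: P:7>6 Q:7>2 R:9>7)
P1 drop D (A beats it: P:7>2 Q:7>0 R:9>6)
P1 drop E (A beats it: P:7>6 Q:7>4 R:9>2)
P2 drop Q (P beats it: A:4>0 C:4>1)
P1→{A,C} P2→{P,R}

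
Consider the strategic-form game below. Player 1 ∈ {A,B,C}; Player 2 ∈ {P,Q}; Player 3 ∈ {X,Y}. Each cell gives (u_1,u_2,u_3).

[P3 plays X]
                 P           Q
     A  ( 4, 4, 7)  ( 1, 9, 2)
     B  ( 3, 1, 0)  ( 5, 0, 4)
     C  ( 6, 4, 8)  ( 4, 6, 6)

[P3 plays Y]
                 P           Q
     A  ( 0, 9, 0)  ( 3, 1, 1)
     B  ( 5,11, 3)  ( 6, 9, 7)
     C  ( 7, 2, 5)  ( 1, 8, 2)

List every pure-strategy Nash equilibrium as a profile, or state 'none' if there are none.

Equilibria: none

(A,P,X): not NE [P1→C gives 6>4; P2→Q gives 9>4]
(A,P,Y): not NE [P1→C gives 7>0; P3→X gives 7>0]
(A,Q,X): not NE [P1→B gives 5>1]
(A,Q,Y): not NE [P1→B gives 6>3; P2→P gives 9>1; P3→X gives 2>1]
(B,P,X): not NE [P1→C gives 6>3; P3→Y gives 3>0]
(B,P,Y): not NE [P1→C gives 7>5]
(B,Q,X): not NE [P2→P gives 1>0; P3→Y gives 7>4]
(B,Q,Y): not NE [P2→P gives 11>9]
(C,P,X): not NE [P2→Q gives 6>4]
(C,P,Y): not NE [P2→Q gives 8>2; P3→X gives 8>5]
(C,Q,X): not NE [P1→B gives 5>4]
(C,Q,Y): not NE [P1→B gives 6>1; P3→X gives 6>2]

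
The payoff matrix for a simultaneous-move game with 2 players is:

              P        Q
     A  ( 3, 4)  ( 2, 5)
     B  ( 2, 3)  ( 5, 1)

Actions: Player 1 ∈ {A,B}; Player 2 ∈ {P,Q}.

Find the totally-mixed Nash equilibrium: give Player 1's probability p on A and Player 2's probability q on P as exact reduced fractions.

P1 mixes 2/3 on A; P2 mixes 3/4 on P

P1 indiff ⇒ q·3+(1-q)·2 = q·2+(1-q)·5 ⇒ q(1) = (1-q)(3) ⇒ q = 3/4
P2 indiff ⇒ p·4+(1-p)·3 = p·5+(1-p)·1 ⇒ p(-1) = (1-p)(-2) ⇒ p = 2/3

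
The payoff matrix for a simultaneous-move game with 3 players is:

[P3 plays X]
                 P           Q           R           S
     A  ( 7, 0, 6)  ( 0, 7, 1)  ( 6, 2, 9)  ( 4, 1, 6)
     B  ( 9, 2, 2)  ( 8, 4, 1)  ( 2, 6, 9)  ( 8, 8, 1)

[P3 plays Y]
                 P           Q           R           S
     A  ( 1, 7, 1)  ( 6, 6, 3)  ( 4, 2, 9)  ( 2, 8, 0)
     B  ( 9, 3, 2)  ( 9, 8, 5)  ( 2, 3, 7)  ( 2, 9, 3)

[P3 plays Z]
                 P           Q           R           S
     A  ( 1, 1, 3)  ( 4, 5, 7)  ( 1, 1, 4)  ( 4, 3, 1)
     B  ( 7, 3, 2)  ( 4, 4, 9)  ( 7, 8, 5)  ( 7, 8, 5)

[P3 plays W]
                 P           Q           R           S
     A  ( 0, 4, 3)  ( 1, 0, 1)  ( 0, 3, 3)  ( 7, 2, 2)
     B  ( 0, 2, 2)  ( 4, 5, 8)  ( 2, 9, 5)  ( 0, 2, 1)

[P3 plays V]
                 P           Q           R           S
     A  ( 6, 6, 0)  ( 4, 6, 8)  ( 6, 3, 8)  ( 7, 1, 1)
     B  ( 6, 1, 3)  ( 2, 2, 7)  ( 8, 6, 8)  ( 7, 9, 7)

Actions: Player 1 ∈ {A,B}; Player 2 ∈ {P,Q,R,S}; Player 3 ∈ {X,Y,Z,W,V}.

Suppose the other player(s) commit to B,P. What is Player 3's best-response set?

u_3(X vs B,P) = 2
u_3(Y vs B,P) = 2
u_3(Z vs B,P) = 2
u_3(W vs B,P) = 2
u_3(V vs B,P) = 3
max payoff 3 at {V}

argmax u_3 = {V}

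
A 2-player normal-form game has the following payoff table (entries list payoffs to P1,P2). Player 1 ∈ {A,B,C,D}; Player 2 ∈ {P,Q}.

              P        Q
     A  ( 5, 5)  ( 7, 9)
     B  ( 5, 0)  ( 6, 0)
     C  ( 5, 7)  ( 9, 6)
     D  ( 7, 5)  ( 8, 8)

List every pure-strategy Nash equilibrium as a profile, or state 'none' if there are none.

(A,P): not NE [P1→D gives 7>5; P2→Q gives 9>5]
(A,Q): not NE [P1→C gives 9>7]
(B,P): not NE [P1→D gives 7>5]
(B,Q): not NE [P1→C gives 9>6]
(C,P): not NE [P1→D gives 7>5]
(C,Q): not NE [P2→P gives 7>6]
(D,P): not NE [P2→Q gives 8>5]
(D,Q): not NE [P1→C gives 9>8]

PSNE: ∅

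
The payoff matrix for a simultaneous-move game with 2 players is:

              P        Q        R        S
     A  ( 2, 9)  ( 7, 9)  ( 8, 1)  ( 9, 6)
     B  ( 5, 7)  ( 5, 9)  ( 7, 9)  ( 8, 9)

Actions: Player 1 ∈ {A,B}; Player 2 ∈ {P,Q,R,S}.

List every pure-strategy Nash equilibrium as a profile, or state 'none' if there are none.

PSNE = {(A,Q)}

(A,P): not NE [P1→B gives 5>2]
(A,Q): NE
(A,R): not NE [P2→Q gives 9>1]
(A,S): not NE [P2→Q gives 9>6]
(B,P): not NE [P2→S gives 9>7]
(B,Q): not NE [P1→A gives 7>5]
(B,R): not NE [P1→A gives 8>7]
(B,S): not NE [P1→A gives 9>8]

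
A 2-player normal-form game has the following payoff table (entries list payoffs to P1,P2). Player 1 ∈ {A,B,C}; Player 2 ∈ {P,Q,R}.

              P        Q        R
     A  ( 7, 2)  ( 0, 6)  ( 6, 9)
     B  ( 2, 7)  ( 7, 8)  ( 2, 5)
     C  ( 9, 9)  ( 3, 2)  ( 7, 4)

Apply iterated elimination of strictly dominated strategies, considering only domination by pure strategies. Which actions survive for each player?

P1 drop A (C beats it: P:9>7 Q:3>0 R:7>6)
P2 drop R (P beats it: B:7>5 C:9>4)
P1→{B,C} P2→{P,Q}

Remaining: P1:{B,C} P2:{P,Q}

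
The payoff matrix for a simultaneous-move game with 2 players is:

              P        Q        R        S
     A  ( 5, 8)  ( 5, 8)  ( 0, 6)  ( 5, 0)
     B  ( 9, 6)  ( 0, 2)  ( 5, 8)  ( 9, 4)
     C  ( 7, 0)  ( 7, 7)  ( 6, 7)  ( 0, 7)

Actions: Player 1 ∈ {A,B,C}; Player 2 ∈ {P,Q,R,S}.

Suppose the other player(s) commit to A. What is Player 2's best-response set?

u_2(P vs A) = 8
u_2(Q vs A) = 8
u_2(R vs A) = 6
u_2(S vs A) = 0
max payoff 8 at {P,Q}

P2 best: {P,Q}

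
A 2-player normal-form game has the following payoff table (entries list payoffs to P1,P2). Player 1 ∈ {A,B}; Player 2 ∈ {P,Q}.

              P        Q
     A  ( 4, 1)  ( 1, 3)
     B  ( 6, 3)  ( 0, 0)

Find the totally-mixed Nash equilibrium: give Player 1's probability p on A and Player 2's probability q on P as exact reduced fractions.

P1 indiff ⇒ q·4+(1-q)·1 = q·6+(1-q)·0 ⇒ q(-2) = (1-q)(-1) ⇒ q = 1/3
P2 indiff ⇒ p·1+(1-p)·3 = p·3+(1-p)·0 ⇒ p(-2) = (1-p)(-3) ⇒ p = 3/5

(p,q) = (3/5, 1/3)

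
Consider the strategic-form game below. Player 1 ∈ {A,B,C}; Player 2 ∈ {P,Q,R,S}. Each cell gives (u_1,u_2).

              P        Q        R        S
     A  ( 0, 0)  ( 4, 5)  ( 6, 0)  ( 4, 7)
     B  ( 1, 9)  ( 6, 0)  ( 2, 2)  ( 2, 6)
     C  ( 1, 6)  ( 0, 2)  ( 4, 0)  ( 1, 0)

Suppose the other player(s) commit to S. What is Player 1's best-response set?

u_1(A vs S) = 4
u_1(B vs S) = 2
u_1(C vs S) = 1
max payoff 4 at {A}

BR_1 = {A}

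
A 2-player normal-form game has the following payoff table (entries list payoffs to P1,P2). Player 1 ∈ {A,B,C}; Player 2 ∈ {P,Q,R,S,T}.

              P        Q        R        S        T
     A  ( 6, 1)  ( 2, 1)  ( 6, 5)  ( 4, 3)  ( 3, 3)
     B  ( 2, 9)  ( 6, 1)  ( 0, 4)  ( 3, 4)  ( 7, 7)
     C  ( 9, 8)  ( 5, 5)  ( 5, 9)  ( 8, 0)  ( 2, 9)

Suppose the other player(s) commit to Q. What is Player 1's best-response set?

u_1(A vs Q) = 2
u_1(B vs Q) = 6
u_1(C vs Q) = 5
max payoff 6 at {B}

P1 best: {B}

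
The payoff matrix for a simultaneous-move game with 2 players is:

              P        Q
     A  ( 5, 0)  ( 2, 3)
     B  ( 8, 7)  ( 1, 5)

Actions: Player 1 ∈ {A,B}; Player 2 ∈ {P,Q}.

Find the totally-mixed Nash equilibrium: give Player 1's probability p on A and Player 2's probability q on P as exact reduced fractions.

P1 mixes 2/5 on A; P2 mixes 1/4 on P

P1 indiff ⇒ q·5+(1-q)·2 = q·8+(1-q)·1 ⇒ q(-3) = (1-q)(-1) ⇒ q = 1/4
P2 indiff ⇒ p·0+(1-p)·7 = p·3+(1-p)·5 ⇒ p(-3) = (1-p)(-2) ⇒ p = 2/5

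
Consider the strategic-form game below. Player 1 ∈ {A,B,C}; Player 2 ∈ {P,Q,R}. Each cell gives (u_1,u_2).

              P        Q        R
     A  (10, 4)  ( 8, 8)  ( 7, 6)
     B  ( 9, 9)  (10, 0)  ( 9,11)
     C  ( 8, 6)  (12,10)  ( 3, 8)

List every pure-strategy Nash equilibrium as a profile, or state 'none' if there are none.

(A,P): not NE [P2→Q gives 8>4]
(A,Q): not NE [P1→C gives 12>8]
(A,R): not NE [P1→B gives 9>7; P2→Q gives 8>6]
(B,P): not NE [P1→A gives 10>9; P2→R gives 11>9]
(B,Q): not NE [P1→C gives 12>10; P2→R gives 11>0]
(B,R): NE
(C,P): not NE [P1→A gives 10>8; P2→Q gives 10>6]
(C,Q): NE
(C,R): not NE [P1→B gives 9>3; P2→Q gives 10>8]

PSNE = {(B,R), (C,Q)}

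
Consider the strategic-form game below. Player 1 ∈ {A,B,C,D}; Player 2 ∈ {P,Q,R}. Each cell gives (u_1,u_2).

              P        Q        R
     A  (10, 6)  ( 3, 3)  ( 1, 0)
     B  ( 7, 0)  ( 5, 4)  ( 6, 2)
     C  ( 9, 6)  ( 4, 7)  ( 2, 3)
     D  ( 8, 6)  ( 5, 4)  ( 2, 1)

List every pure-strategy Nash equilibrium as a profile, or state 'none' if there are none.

(A,P): NE
(A,Q): not NE [P1→D gives 5>3; P2→P gives 6>3]
(A,R): not NE [P1→B gives 6>1; P2→P gives 6>0]
(B,P): not NE [P1→A gives 10>7; P2→Q gives 4>0]
(B,Q): NE
(B,R): not NE [P2→Q gives 4>2]
(C,P): not NE [P1→A gives 10>9; P2→Q gives 7>6]
(C,Q): not NE [P1→D gives 5>4]
(C,R): not NE [P1→B gives 6>2; P2→Q gives 7>3]
(D,P): not NE [P1→A gives 10>8]
(D,Q): not NE [P2→P gives 6>4]
(D,R): not NE [P1→B gives 6>2; P2→P gives 6>1]

NE set: (A,P), (B,Q)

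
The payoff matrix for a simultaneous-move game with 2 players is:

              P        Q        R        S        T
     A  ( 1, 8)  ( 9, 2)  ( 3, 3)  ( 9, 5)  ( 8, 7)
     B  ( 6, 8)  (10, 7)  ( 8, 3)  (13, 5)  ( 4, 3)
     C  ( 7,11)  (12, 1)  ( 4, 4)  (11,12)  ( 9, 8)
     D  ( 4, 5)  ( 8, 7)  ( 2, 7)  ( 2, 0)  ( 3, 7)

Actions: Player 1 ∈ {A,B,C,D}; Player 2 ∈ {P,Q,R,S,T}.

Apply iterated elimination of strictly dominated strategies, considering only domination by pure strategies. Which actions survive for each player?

IESDS → P1:{B,C} P2:{P,S}

P1 drop A (C beats it: P:7>1 Q:12>9 R:4>3 S:11>9 T:9>8)
P1 drop D (B beats it: P:6>4 Q:10>8 R:8>2 S:13>2 T:4>3)
P2 drop Q (P beats it: B:8>7 C:11>1)
P2 drop R (P beats it: B:8>3 C:11>4)
P2 drop T (P beats it: B:8>3 C:11>8)
P1→{B,C} P2→{P,S}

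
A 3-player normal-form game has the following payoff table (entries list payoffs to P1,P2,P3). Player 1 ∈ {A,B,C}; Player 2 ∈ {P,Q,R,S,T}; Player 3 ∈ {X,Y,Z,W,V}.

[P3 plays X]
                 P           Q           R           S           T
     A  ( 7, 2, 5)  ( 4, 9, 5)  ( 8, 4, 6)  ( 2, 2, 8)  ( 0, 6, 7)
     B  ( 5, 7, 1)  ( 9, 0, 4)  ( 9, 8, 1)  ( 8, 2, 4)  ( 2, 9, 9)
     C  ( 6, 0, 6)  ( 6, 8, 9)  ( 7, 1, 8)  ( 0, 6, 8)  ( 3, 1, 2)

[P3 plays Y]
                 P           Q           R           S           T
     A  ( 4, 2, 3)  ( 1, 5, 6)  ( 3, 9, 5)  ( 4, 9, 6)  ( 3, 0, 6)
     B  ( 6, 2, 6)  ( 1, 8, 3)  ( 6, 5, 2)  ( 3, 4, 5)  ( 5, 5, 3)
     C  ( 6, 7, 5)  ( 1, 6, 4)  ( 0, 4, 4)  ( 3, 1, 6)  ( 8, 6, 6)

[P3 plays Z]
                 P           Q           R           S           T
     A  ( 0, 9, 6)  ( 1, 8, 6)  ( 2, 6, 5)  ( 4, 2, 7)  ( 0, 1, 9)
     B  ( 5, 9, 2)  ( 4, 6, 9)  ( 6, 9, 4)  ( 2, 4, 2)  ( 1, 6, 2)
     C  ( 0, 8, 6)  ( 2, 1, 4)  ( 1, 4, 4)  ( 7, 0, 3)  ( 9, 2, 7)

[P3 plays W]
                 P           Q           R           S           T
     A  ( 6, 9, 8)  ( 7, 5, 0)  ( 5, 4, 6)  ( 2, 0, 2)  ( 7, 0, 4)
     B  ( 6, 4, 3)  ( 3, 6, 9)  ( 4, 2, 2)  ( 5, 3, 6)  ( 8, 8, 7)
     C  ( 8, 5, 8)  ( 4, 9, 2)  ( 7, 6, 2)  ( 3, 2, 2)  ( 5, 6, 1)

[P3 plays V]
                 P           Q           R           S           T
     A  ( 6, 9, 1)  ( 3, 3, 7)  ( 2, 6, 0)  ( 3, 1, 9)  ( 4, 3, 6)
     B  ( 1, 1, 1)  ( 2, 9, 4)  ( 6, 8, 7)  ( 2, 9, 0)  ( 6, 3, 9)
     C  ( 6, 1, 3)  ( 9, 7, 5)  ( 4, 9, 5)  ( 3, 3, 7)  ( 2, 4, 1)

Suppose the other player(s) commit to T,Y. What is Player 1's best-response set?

argmax u_1 = {C}

u_1(A vs T,Y) = 3
u_1(B vs T,Y) = 5
u_1(C vs T,Y) = 8
max payoff 8 at {C}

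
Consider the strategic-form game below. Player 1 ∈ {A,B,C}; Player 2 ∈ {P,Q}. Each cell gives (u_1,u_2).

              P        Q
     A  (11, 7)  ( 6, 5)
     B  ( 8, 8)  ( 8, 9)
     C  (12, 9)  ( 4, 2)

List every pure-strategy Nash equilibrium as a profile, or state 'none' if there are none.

NE set: (B,Q), (C,P)

(A,P): not NE [P1→C gives 12>11]
(A,Q): not NE [P1→B gives 8>6; P2→P gives 7>5]
(B,P): not NE [P1→C gives 12>8; P2→Q gives 9>8]
(B,Q): NE
(C,P): NE
(C,Q): not NE [P1→B gives 8>4; P2→P gives 9>2]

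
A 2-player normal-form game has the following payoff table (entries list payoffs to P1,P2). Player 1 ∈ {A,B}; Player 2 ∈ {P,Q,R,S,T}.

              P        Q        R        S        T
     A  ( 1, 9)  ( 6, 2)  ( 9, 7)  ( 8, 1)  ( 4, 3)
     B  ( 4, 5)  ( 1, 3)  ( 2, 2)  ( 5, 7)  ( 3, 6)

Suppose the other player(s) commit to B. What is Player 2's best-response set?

u_2(P vs B) = 5
u_2(Q vs B) = 3
u_2(R vs B) = 2
u_2(S vs B) = 7
u_2(T vs B) = 6
max payoff 7 at {S}

BR_2 = {S}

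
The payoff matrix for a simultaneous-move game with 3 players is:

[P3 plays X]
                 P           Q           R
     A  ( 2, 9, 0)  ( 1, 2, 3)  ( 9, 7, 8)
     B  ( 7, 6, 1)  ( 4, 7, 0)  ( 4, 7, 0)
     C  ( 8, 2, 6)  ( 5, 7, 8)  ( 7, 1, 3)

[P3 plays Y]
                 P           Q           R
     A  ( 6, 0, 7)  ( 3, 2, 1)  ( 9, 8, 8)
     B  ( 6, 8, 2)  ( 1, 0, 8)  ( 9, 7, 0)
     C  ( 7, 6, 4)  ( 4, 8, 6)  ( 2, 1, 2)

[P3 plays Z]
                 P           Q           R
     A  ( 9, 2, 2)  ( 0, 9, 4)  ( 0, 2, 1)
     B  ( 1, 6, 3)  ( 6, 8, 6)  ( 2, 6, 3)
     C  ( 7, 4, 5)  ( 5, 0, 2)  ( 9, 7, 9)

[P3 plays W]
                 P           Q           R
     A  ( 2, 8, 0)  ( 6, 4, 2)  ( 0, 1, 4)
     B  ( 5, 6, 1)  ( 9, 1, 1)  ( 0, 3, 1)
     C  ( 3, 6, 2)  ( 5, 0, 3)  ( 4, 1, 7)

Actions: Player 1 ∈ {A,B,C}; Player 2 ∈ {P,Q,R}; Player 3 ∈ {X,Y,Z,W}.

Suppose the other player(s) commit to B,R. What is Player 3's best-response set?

u_3(X vs B,R) = 0
u_3(Y vs B,R) = 0
u_3(Z vs B,R) = 3
u_3(W vs B,R) = 1
max payoff 3 at {Z}

argmax u_3 = {Z}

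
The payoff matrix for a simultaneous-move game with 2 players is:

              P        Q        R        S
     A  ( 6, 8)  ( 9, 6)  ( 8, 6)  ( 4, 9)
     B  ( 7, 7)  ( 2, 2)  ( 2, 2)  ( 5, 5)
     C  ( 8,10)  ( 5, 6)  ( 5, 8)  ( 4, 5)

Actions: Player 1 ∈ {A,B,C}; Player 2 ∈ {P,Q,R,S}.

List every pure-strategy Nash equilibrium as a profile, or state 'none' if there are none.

Nash profiles: (C,P)

(A,P): not NE [P1→C gives 8>6; P2→S gives 9>8]
(A,Q): not NE [P2→S gives 9>6]
(A,R): not NE [P2→S gives 9>6]
(A,S): not NE [P1→B gives 5>4]
(B,P): not NE [P1→C gives 8>7]
(B,Q): not NE [P1→A gives 9>2; P2→P gives 7>2]
(B,R): not NE [P1→A gives 8>2; P2→P gives 7>2]
(B,S): not NE [P2→P gives 7>5]
(C,P): NE
(C,Q): not NE [P1→A gives 9>5; P2→P gives 10>6]
(C,R): not NE [P1→A gives 8>5; P2→P gives 10>8]
(C,S): not NE [P1→B gives 5>4; P2→P gives 10>5]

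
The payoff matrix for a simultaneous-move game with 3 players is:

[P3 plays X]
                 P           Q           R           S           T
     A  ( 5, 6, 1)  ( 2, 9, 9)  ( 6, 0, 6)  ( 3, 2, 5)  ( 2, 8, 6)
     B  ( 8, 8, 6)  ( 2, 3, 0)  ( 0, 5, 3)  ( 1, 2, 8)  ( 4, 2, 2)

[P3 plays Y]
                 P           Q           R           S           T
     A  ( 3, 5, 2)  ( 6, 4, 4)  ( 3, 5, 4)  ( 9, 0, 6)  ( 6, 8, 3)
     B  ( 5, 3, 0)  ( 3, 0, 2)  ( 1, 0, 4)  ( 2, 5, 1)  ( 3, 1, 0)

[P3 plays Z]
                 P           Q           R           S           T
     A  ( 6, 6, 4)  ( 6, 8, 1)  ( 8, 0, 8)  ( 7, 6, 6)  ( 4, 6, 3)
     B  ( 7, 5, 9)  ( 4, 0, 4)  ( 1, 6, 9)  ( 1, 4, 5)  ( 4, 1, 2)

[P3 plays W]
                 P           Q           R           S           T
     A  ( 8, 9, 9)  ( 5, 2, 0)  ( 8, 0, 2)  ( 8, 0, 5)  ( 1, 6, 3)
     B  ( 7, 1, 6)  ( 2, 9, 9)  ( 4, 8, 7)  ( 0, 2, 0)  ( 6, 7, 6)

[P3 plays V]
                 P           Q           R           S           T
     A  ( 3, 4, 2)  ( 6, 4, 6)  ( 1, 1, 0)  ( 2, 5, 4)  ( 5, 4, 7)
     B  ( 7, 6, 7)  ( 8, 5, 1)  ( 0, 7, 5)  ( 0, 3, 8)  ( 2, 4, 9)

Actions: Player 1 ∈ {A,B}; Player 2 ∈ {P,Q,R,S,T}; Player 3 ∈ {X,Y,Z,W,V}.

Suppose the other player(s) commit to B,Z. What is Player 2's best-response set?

argmax u_2 = {R}

u_2(P vs B,Z) = 5
u_2(Q vs B,Z) = 0
u_2(R vs B,Z) = 6
u_2(S vs B,Z) = 4
u_2(T vs B,Z) = 1
max payoff 6 at {R}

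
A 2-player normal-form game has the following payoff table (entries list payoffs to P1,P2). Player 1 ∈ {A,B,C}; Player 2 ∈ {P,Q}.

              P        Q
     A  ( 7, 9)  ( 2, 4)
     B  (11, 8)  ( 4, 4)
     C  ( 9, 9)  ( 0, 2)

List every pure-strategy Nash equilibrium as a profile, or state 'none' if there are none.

PSNE = {(B,P)}

(A,P): not NE [P1→B gives 11>7]
(A,Q): not NE [P1→B gives 4>2; P2→P gives 9>4]
(B,P): NE
(B,Q): not NE [P2→P gives 8>4]
(C,P): not NE [P1→B gives 11>9]
(C,Q): not NE [P1→B gives 4>0; P2→P gives 9>2]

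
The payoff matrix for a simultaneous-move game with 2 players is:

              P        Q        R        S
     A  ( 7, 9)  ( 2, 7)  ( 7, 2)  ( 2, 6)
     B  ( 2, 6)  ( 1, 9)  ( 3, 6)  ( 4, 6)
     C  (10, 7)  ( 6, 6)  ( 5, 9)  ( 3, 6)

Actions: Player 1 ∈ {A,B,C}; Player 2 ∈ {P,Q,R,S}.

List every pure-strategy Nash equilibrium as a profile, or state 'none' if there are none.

No pure NE.

(A,P): not NE [P1→C gives 10>7]
(A,Q): not NE [P1→C gives 6>2; P2→P gives 9>7]
(A,R): not NE [P2→P gives 9>2]
(A,S): not NE [P1→B gives 4>2; P2→P gives 9>6]
(B,P): not NE [P1→C gives 10>2; P2→Q gives 9>6]
(B,Q): not NE [P1→C gives 6>1]
(B,R): not NE [P1→A gives 7>3; P2→Q gives 9>6]
(B,S): not NE [P2→Q gives 9>6]
(C,P): not NE [P2→R gives 9>7]
(C,Q): not NE [P2→R gives 9>6]
(C,R): not NE [P1→A gives 7>5]
(C,S): not NE [P1→B gives 4>3; P2→R gives 9>6]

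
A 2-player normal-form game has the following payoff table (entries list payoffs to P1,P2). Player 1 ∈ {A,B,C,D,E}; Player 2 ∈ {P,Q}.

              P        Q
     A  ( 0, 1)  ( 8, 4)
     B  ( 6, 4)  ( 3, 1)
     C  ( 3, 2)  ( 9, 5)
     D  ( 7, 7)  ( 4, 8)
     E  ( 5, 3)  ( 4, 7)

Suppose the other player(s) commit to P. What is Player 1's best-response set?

u_1(A vs P) = 0
u_1(B vs P) = 6
u_1(C vs P) = 3
u_1(D vs P) = 7
u_1(E vs P) = 5
max payoff 7 at {D}

argmax u_1 = {D}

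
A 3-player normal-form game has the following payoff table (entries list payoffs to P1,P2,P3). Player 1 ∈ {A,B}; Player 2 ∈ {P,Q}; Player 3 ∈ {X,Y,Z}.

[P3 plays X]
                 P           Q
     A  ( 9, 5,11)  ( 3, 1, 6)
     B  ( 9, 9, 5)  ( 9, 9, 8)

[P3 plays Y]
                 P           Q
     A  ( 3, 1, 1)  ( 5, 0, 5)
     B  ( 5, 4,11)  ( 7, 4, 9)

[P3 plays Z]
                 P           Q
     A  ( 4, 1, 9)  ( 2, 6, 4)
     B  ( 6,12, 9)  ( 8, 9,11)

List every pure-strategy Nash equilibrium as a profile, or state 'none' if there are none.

(A,P,X): NE
(A,P,Y): not NE [P1→B gives 5>3; P3→X gives 11>1]
(A,P,Z): not NE [P1→B gives 6>4; P2→Q gives 6>1; P3→X gives 11>9]
(A,Q,X): not NE [P1→B gives 9>3; P2→P gives 5>1]
(A,Q,Y): not NE [P1→B gives 7>5; P2→P gives 1>0; P3→X gives 6>5]
(A,Q,Z): not NE [P1→B gives 8>2; P3→X gives 6>4]
(B,P,X): not NE [P3→Y gives 11>5]
(B,P,Y): NE
(B,P,Z): not NE [P3→Y gives 11>9]
(B,Q,X): not NE [P3→Z gives 11>8]
(B,Q,Y): not NE [P3→Z gives 11>9]
(B,Q,Z): not NE [P2→P gives 12>9]

Nash profiles: (A,P,X), (B,P,Y)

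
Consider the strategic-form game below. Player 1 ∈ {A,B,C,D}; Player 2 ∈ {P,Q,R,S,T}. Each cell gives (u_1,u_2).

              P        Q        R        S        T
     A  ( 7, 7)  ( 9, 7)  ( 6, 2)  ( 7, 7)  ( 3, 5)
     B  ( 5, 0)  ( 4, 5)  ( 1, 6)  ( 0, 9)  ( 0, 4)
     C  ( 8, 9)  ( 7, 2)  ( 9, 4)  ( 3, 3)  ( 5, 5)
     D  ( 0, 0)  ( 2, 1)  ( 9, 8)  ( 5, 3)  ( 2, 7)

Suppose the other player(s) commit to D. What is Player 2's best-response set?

u_2(P vs D) = 0
u_2(Q vs D) = 1
u_2(R vs D) = 8
u_2(S vs D) = 3
u_2(T vs D) = 7
max payoff 8 at {R}

argmax u_2 = {R}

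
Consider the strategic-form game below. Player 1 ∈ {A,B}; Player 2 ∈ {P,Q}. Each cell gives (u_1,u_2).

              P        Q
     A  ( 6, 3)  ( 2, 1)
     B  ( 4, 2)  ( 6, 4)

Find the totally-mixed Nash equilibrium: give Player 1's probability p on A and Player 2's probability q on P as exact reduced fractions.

P1 indiff ⇒ q·6+(1-q)·2 = q·4+(1-q)·6 ⇒ q(2) = (1-q)(4) ⇒ q = 2/3
P2 indiff ⇒ p·3+(1-p)·2 = p·1+(1-p)·4 ⇒ p(2) = (1-p)(2) ⇒ p = 1/2

P1 mixes 1/2 on A; P2 mixes 2/3 on P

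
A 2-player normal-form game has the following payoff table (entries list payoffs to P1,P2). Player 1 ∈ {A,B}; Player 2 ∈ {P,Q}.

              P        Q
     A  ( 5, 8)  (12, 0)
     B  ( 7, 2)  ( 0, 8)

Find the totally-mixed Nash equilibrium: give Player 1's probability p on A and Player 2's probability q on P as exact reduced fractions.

(p,q) = (3/7, 6/7)

P1 indiff ⇒ q·5+(1-q)·12 = q·7+(1-q)·0 ⇒ q(-2) = (1-q)(-12) ⇒ q = 6/7
P2 indiff ⇒ p·8+(1-p)·2 = p·0+(1-p)·8 ⇒ p(8) = (1-p)(6) ⇒ p = 3/7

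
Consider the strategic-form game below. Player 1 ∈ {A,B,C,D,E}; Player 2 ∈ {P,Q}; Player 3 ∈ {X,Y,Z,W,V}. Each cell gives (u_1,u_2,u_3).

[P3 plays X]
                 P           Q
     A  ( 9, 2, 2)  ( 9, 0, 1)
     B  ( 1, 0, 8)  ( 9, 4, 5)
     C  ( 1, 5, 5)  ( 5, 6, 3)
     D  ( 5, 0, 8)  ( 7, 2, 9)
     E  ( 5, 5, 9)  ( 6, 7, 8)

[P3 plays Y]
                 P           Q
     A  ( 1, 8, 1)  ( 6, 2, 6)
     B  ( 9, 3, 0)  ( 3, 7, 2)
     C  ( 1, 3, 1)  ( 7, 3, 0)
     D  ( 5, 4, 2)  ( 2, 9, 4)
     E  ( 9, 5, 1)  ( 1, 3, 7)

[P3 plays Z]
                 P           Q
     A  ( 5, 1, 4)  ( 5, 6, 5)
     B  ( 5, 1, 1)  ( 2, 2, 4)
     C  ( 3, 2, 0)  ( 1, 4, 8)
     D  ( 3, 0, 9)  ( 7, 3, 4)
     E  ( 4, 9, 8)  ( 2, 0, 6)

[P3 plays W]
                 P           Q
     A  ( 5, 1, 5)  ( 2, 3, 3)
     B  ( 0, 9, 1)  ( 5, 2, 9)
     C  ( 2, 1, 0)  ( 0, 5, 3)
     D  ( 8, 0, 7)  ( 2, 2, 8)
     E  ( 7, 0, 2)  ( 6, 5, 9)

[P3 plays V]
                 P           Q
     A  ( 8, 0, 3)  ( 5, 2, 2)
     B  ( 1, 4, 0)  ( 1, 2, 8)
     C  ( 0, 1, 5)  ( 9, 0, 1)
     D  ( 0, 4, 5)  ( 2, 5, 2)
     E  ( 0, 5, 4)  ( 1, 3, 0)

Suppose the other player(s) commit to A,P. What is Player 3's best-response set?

u_3(X vs A,P) = 2
u_3(Y vs A,P) = 1
u_3(Z vs A,P) = 4
u_3(W vs A,P) = 5
u_3(V vs A,P) = 3
max payoff 5 at {W}

P3 best: {W}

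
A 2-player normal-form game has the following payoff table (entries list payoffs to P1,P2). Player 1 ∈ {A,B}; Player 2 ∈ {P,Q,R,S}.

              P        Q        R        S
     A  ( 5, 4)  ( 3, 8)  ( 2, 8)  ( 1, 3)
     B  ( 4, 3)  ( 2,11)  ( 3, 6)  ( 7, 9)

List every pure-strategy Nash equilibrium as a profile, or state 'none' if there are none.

PSNE = {(A,Q)}

(A,P): not NE [P2→R gives 8>4]
(A,Q): NE
(A,R): not NE [P1→B gives 3>2]
(A,S): not NE [P1→B gives 7>1; P2→R gives 8>3]
(B,P): not NE [P1→A gives 5>4; P2→Q gives 11>3]
(B,Q): not NE [P1→A gives 3>2]
(B,R): not NE [P2→Q gives 11>6]
(B,S): not NE [P2→Q gives 11>9]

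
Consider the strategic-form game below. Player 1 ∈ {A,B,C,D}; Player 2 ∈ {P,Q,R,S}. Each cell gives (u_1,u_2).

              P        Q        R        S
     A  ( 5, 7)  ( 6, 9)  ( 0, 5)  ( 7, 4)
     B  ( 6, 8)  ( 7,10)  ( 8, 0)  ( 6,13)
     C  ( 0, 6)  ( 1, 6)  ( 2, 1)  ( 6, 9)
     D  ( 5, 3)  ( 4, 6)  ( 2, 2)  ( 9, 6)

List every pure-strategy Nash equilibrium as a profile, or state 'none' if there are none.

NE set: (D,S)

(A,P): not NE [P1→B gives 6>5; P2→Q gives 9>7]
(A,Q): not NE [P1→B gives 7>6]
(A,R): not NE [P1→B gives 8>0; P2→Q gives 9>5]
(A,S): not NE [P1→D gives 9>7; P2→Q gives 9>4]
(B,P): not NE [P2→S gives 13>8]
(B,Q): not NE [P2→S gives 13>10]
(B,R): not NE [P2→S gives 13>0]
(B,S): not NE [P1→D gives 9>6]
(C,P): not NE [P1→B gives 6>0; P2→S gives 9>6]
(C,Q): not NE [P1→B gives 7>1; P2→S gives 9>6]
(C,R): not NE [P1→B gives 8>2; P2→S gives 9>1]
(C,S): not NE [P1→D gives 9>6]
(D,P): not NE [P1→B gives 6>5; P2→S gives 6>3]
(D,Q): not NE [P1→B gives 7>4]
(D,R): not NE [P1→B gives 8>2; P2→S gives 6>2]
(D,S): NE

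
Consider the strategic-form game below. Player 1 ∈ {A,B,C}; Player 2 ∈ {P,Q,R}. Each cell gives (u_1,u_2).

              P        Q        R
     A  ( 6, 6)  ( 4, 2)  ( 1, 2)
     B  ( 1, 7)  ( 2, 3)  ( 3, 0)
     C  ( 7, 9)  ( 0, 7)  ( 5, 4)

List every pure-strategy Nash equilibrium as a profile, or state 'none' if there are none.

(A,P): not NE [P1→C gives 7>6]
(A,Q): not NE [P2→P gives 6>2]
(A,R): not NE [P1→C gives 5>1; P2→P gives 6>2]
(B,P): not NE [P1→C gives 7>1]
(B,Q): not NE [P1→A gives 4>2; P2→P gives 7>3]
(B,R): not NE [P1→C gives 5>3; P2→P gives 7>0]
(C,P): NE
(C,Q): not NE [P1→A gives 4>0; P2→P gives 9>7]
(C,R): not NE [P2→P gives 9>4]

PSNE = {(C,P)}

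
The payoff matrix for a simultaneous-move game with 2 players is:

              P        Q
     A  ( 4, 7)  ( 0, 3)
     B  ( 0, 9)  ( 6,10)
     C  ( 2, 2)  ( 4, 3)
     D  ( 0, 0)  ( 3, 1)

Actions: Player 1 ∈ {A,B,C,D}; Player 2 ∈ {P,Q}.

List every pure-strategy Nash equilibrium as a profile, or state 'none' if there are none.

(A,P): NE
(A,Q): not NE [P1→B gives 6>0; P2→P gives 7>3]
(B,P): not NE [P1→A gives 4>0; P2→Q gives 10>9]
(B,Q): NE
(C,P): not NE [P1→A gives 4>2; P2→Q gives 3>2]
(C,Q): not NE [P1→B gives 6>4]
(D,P): not NE [P1→A gives 4>0; P2→Q gives 1>0]
(D,Q): not NE [P1→B gives 6>3]

NE set: (A,P), (B,Q)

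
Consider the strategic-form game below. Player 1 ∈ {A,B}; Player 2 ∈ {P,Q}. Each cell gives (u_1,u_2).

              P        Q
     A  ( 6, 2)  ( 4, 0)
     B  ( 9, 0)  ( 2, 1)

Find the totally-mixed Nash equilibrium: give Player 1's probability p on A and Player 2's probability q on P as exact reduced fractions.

P1 indiff ⇒ q·6+(1-q)·4 = q·9+(1-q)·2 ⇒ q(-3) = (1-q)(-2) ⇒ q = 2/5
P2 indiff ⇒ p·2+(1-p)·0 = p·0+(1-p)·1 ⇒ p(2) = (1-p)(1) ⇒ p = 1/3

p=1/3, q=2/5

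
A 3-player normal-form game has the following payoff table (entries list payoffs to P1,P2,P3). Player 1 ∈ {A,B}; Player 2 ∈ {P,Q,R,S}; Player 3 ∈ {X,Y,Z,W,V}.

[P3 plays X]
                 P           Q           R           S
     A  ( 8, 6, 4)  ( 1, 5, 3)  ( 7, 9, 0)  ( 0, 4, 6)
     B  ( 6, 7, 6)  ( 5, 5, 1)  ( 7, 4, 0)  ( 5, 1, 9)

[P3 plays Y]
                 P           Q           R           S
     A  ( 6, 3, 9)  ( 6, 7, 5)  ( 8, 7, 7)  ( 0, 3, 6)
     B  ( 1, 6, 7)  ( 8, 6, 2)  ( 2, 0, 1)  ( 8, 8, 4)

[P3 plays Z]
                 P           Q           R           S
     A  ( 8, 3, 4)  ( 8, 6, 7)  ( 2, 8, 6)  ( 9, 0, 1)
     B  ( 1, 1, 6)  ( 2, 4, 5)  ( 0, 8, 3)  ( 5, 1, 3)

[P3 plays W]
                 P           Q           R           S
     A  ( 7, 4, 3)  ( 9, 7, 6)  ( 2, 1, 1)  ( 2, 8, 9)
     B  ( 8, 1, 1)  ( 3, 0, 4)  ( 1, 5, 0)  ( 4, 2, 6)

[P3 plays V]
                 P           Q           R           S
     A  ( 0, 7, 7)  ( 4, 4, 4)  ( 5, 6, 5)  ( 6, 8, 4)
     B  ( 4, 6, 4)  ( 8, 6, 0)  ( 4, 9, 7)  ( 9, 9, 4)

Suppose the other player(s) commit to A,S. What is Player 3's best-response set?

u_3(X vs A,S) = 6
u_3(Y vs A,S) = 6
u_3(Z vs A,S) = 1
u_3(W vs A,S) = 9
u_3(V vs A,S) = 4
max payoff 9 at {W}

BR_3 = {W}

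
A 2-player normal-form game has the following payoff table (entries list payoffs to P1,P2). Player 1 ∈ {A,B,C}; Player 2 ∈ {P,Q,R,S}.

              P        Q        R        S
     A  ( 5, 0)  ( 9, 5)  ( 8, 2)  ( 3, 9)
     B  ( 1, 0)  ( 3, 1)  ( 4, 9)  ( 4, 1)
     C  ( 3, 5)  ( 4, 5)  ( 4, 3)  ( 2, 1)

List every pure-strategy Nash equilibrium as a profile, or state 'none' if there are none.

No pure NE.

(A,P): not NE [P2→S gives 9>0]
(A,Q): not NE [P2→S gives 9>5]
(A,R): not NE [P2→S gives 9>2]
(A,S): not NE [P1→B gives 4>3]
(B,P): not NE [P1→A gives 5>1; P2→R gives 9>0]
(B,Q): not NE [P1→A gives 9>3; P2→R gives 9>1]
(B,R): not NE [P1→A gives 8>4]
(B,S): not NE [P2→R gives 9>1]
(C,P): not NE [P1→A gives 5>3]
(C,Q): not NE [P1→A gives 9>4]
(C,R): not NE [P1→A gives 8>4; P2→Q gives 5>3]
(C,S): not NE [P1→B gives 4>2; P2→Q gives 5>1]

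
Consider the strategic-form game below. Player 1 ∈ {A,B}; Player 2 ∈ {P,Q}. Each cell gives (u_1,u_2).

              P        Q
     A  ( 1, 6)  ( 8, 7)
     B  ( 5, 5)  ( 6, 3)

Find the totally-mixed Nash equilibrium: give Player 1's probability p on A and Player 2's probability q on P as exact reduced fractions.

p=2/3, q=1/3

P1 indiff ⇒ q·1+(1-q)·8 = q·5+(1-q)·6 ⇒ q(-4) = (1-q)(-2) ⇒ q = 1/3
P2 indiff ⇒ p·6+(1-p)·5 = p·7+(1-p)·3 ⇒ p(-1) = (1-p)(-2) ⇒ p = 2/3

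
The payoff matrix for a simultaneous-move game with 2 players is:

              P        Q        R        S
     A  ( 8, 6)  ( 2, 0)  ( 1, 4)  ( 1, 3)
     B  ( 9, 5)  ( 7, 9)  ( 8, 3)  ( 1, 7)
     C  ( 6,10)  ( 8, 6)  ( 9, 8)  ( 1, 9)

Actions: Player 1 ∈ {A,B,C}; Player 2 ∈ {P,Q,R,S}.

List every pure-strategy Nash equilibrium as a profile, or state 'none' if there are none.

No pure NE.

(A,P): not NE [P1→B gives 9>8]
(A,Q): not NE [P1→C gives 8>2; P2→P gives 6>0]
(A,R): not NE [P1→C gives 9>1; P2→P gives 6>4]
(A,S): not NE [P2→P gives 6>3]
(B,P): not NE [P2→Q gives 9>5]
(B,Q): not NE [P1→C gives 8>7]
(B,R): not NE [P1→C gives 9>8; P2→Q gives 9>3]
(B,S): not NE [P2→Q gives 9>7]
(C,P): not NE [P1→B gives 9>6]
(C,Q): not NE [P2→P gives 10>6]
(C,R): not NE [P2→P gives 10>8]
(C,S): not NE [P2→P gives 10>9]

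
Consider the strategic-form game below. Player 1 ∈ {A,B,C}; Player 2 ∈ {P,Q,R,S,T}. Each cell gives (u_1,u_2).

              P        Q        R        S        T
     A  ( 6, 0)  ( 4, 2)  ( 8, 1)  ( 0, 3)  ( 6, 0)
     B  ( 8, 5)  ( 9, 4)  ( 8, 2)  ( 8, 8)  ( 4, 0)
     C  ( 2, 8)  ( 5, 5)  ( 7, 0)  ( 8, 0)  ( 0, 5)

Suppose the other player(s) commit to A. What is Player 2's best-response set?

u_2(P vs A) = 0
u_2(Q vs A) = 2
u_2(R vs A) = 1
u_2(S vs A) = 3
u_2(T vs A) = 0
max payoff 3 at {S}

argmax u_2 = {S}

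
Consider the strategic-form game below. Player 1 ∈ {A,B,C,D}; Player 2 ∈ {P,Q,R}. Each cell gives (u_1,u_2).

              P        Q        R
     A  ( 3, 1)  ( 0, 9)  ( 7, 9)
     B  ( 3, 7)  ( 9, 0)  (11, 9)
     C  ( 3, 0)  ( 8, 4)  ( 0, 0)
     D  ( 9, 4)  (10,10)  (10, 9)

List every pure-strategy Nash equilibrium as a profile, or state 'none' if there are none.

NE set: (B,R), (D,Q)

(A,P): not NE [P1→D gives 9>3; P2→R gives 9>1]
(A,Q): not NE [P1→D gives 10>0]
(A,R): not NE [P1→B gives 11>7]
(B,P): not NE [P1→D gives 9>3; P2→R gives 9>7]
(B,Q): not NE [P1→D gives 10>9; P2→R gives 9>0]
(B,R): NE
(C,P): not NE [P1→D gives 9>3; P2→Q gives 4>0]
(C,Q): not NE [P1→D gives 10>8]
(C,R): not NE [P1→B gives 11>0; P2→Q gives 4>0]
(D,P): not NE [P2→Q gives 10>4]
(D,Q): NE
(D,R): not NE [P1→B gives 11>10; P2→Q gives 10>9]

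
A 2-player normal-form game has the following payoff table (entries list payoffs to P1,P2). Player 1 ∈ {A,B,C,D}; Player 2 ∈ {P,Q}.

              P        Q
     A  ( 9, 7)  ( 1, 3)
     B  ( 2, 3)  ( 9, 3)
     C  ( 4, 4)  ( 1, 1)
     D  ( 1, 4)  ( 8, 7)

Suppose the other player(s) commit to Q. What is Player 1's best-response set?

u_1(A vs Q) = 1
u_1(B vs Q) = 9
u_1(C vs Q) = 1
u_1(D vs Q) = 8
max payoff 9 at {B}

BR_1 = {B}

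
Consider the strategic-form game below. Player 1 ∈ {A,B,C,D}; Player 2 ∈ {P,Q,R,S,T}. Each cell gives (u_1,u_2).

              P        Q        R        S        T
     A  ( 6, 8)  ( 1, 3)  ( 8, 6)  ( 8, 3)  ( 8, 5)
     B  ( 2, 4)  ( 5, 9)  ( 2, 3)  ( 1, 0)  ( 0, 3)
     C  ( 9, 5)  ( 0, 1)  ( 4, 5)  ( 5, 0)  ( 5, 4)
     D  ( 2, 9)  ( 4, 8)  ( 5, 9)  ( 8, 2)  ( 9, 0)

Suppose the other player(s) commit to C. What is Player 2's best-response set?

u_2(P vs C) = 5
u_2(Q vs C) = 1
u_2(R vs C) = 5
u_2(S vs C) = 0
u_2(T vs C) = 4
max payoff 5 at {P,R}

BR_2 = {P,R}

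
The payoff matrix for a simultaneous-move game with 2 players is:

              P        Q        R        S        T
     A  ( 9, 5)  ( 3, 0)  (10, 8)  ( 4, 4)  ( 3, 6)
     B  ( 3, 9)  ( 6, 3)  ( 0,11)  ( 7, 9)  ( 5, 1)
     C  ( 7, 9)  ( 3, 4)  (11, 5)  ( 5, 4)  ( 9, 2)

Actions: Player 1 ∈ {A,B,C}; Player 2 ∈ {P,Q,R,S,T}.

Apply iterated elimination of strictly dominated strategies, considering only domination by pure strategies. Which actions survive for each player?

Survivors P1:{A,C} P2:{P,R}

P2 drop Q (P beats it: A:5>0 B:9>3 C:9>4)
P2 drop S (R beats it: A:8>4 B:11>9 C:5>4)
P1 drop B (C beats it: P:7>3 R:11>0 T:9>5)
P2 drop T (R beats it: A:8>6 C:5>2)
P1→{A,C} P2→{P,R}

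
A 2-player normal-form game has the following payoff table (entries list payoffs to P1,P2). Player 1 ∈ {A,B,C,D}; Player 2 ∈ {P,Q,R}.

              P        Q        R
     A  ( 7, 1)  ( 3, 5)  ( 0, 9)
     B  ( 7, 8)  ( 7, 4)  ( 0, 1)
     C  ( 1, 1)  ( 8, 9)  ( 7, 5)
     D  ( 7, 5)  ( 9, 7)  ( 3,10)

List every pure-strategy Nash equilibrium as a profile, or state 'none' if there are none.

NE set: (B,P)

(A,P): not NE [P2→R gives 9>1]
(A,Q): not NE [P1→D gives 9>3; P2→R gives 9>5]
(A,R): not NE [P1→C gives 7>0]
(B,P): NE
(B,Q): not NE [P1→D gives 9>7; P2→P gives 8>4]
(B,R): not NE [P1→C gives 7>0; P2→P gives 8>1]
(C,P): not NE [P1→D gives 7>1; P2→Q gives 9>1]
(C,Q): not NE [P1→D gives 9>8]
(C,R): not NE [P2→Q gives 9>5]
(D,P): not NE [P2→R gives 10>5]
(D,Q): not NE [P2→R gives 10>7]
(D,R): not NE [P1→C gives 7>3]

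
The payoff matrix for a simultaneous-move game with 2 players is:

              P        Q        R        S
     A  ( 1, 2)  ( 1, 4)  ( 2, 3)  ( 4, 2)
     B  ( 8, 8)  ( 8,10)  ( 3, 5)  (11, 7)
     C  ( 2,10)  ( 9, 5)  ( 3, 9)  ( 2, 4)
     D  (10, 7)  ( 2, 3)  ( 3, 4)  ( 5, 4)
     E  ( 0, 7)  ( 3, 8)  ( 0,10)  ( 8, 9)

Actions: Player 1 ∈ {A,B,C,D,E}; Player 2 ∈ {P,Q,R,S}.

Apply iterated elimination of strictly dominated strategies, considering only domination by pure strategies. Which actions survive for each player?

IESDS → P1:{B,C,D} P2:{P,Q}

P1 drop A (B beats it: P:8>1 Q:8>1 R:3>2 S:11>4)
P1 drop E (B beats it: P:8>0 Q:8>3 R:3>0 S:11>8)
P2 drop R (P beats it: B:8>5 C:10>9 D:7>4)
P2 drop S (P beats it: B:8>7 C:10>4 D:7>4)
P1→{B,C,D} P2→{P,Q}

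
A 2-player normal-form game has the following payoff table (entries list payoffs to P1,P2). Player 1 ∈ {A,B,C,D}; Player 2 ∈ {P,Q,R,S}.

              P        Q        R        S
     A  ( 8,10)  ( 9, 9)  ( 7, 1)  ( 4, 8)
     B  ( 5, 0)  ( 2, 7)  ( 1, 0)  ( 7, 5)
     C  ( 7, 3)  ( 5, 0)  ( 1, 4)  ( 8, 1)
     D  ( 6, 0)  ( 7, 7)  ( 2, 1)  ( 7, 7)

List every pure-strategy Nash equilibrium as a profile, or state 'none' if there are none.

NE set: (A,P)

(A,P): NE
(A,Q): not NE [P2→P gives 10>9]
(A,R): not NE [P2→P gives 10>1]
(A,S): not NE [P1→C gives 8>4; P2→P gives 10>8]
(B,P): not NE [P1→A gives 8>5; P2→Q gives 7>0]
(B,Q): not NE [P1→A gives 9>2]
(B,R): not NE [P1→A gives 7>1; P2→Q gives 7>0]
(B,S): not NE [P1→C gives 8>7; P2→Q gives 7>5]
(C,P): not NE [P1→A gives 8>7; P2→R gives 4>3]
(C,Q): not NE [P1→A gives 9>5; P2→R gives 4>0]
(C,R): not NE [P1→A gives 7>1]
(C,S): not NE [P2→R gives 4>1]
(D,P): not NE [P1→A gives 8>6; P2→S gives 7>0]
(D,Q): not NE [P1→A gives 9>7]
(D,R): not NE [P1→A gives 7>2; P2→S gives 7>1]
(D,S): not NE [P1→C gives 8>7]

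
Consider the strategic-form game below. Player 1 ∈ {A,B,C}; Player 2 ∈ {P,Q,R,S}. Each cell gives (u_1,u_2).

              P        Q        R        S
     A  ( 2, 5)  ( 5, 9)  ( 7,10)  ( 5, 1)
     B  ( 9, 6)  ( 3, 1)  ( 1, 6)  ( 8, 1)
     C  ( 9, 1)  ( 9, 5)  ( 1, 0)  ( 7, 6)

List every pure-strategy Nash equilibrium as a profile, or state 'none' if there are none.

(A,P): not NE [P1→C gives 9>2; P2→R gives 10>5]
(A,Q): not NE [P1→C gives 9>5; P2→R gives 10>9]
(A,R): NE
(A,S): not NE [P1→B gives 8>5; P2→R gives 10>1]
(B,P): NE
(B,Q): not NE [P1→C gives 9>3; P2→R gives 6>1]
(B,R): not NE [P1→A gives 7>1]
(B,S): not NE [P2→R gives 6>1]
(C,P): not NE [P2→S gives 6>1]
(C,Q): not NE [P2→S gives 6>5]
(C,R): not NE [P1→A gives 7>1; P2→S gives 6>0]
(C,S): not NE [P1→B gives 8>7]

Nash profiles: (A,R), (B,P)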